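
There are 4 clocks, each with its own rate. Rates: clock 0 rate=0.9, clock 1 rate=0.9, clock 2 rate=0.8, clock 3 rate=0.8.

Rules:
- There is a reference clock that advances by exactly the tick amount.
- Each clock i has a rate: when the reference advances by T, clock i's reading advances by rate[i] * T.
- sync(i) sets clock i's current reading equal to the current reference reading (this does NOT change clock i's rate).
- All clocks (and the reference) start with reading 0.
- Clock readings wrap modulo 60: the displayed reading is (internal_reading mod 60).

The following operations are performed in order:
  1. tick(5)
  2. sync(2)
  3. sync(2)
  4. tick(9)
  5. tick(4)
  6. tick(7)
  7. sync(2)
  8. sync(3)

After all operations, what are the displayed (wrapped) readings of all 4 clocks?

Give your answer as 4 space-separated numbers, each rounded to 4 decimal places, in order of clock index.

Answer: 22.5000 22.5000 25.0000 25.0000

Derivation:
After op 1 tick(5): ref=5.0000 raw=[4.5000 4.5000 4.0000 4.0000]
After op 2 sync(2): ref=5.0000 raw=[4.5000 4.5000 5.0000 4.0000]
After op 3 sync(2): ref=5.0000 raw=[4.5000 4.5000 5.0000 4.0000]
After op 4 tick(9): ref=14.0000 raw=[12.6000 12.6000 12.2000 11.2000]
After op 5 tick(4): ref=18.0000 raw=[16.2000 16.2000 15.4000 14.4000]
After op 6 tick(7): ref=25.0000 raw=[22.5000 22.5000 21.0000 20.0000]
After op 7 sync(2): ref=25.0000 raw=[22.5000 22.5000 25.0000 20.0000]
After op 8 sync(3): ref=25.0000 raw=[22.5000 22.5000 25.0000 25.0000]
Wrap final raw readings (mod 60): 22.5000 mod 60 = 22.5000; 22.5000 mod 60 = 22.5000; 25.0000 mod 60 = 25.0000; 25.0000 mod 60 = 25.0000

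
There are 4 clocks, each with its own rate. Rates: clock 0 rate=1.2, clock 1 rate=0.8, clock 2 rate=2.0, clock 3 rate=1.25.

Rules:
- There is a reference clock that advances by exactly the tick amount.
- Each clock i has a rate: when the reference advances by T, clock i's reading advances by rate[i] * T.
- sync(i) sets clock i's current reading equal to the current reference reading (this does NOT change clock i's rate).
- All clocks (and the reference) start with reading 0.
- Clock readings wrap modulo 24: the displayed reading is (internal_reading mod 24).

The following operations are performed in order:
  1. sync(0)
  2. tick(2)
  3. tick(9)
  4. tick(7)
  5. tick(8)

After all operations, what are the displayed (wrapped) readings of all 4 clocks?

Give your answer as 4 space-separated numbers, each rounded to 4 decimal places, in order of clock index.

After op 1 sync(0): ref=0.0000 raw=[0.0000 0.0000 0.0000 0.0000]
After op 2 tick(2): ref=2.0000 raw=[2.4000 1.6000 4.0000 2.5000]
After op 3 tick(9): ref=11.0000 raw=[13.2000 8.8000 22.0000 13.7500]
After op 4 tick(7): ref=18.0000 raw=[21.6000 14.4000 36.0000 22.5000]
After op 5 tick(8): ref=26.0000 raw=[31.2000 20.8000 52.0000 32.5000]
Wrap final raw readings (mod 24): 31.2000 mod 24 = 7.2000; 20.8000 mod 24 = 20.8000; 52.0000 mod 24 = 4.0000; 32.5000 mod 24 = 8.5000

Answer: 7.2000 20.8000 4.0000 8.5000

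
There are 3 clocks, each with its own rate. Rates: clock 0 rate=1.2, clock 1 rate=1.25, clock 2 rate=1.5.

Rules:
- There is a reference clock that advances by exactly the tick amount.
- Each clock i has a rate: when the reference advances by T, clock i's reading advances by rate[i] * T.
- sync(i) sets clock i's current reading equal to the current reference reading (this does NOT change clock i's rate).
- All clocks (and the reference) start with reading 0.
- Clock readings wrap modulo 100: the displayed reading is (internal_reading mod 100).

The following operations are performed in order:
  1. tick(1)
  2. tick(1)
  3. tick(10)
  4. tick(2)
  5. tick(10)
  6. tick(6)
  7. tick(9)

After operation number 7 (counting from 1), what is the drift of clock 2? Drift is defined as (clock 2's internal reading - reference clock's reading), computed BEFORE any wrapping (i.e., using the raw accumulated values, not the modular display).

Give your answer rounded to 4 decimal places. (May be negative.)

After op 1 tick(1): ref=1.0000 raw=[1.2000 1.2500 1.5000]
After op 2 tick(1): ref=2.0000 raw=[2.4000 2.5000 3.0000]
After op 3 tick(10): ref=12.0000 raw=[14.4000 15.0000 18.0000]
After op 4 tick(2): ref=14.0000 raw=[16.8000 17.5000 21.0000]
After op 5 tick(10): ref=24.0000 raw=[28.8000 30.0000 36.0000]
After op 6 tick(6): ref=30.0000 raw=[36.0000 37.5000 45.0000]
After op 7 tick(9): ref=39.0000 raw=[46.8000 48.7500 58.5000]
Drift of clock 2 after op 7: 58.5000 - 39.0000 = 19.5000

Answer: 19.5000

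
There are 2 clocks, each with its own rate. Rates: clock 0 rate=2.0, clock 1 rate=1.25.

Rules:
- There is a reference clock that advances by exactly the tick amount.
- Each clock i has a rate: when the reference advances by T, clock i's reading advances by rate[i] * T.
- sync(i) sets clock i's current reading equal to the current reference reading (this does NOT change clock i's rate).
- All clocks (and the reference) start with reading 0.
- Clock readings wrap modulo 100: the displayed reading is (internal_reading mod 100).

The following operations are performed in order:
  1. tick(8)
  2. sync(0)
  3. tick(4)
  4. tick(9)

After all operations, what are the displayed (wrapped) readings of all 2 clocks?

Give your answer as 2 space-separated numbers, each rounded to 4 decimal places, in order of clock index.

Answer: 34.0000 26.2500

Derivation:
After op 1 tick(8): ref=8.0000 raw=[16.0000 10.0000]
After op 2 sync(0): ref=8.0000 raw=[8.0000 10.0000]
After op 3 tick(4): ref=12.0000 raw=[16.0000 15.0000]
After op 4 tick(9): ref=21.0000 raw=[34.0000 26.2500]
Wrap final raw readings (mod 100): 34.0000 mod 100 = 34.0000; 26.2500 mod 100 = 26.2500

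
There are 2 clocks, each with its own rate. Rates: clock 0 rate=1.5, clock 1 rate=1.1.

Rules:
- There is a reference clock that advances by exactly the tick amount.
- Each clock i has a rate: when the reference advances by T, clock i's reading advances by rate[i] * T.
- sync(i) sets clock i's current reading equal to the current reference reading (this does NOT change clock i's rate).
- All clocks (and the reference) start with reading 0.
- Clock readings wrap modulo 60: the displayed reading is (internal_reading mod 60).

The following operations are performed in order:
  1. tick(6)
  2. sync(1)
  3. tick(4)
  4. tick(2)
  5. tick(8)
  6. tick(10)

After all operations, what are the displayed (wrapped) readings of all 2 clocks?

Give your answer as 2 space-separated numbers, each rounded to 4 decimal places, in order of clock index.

Answer: 45.0000 32.4000

Derivation:
After op 1 tick(6): ref=6.0000 raw=[9.0000 6.6000]
After op 2 sync(1): ref=6.0000 raw=[9.0000 6.0000]
After op 3 tick(4): ref=10.0000 raw=[15.0000 10.4000]
After op 4 tick(2): ref=12.0000 raw=[18.0000 12.6000]
After op 5 tick(8): ref=20.0000 raw=[30.0000 21.4000]
After op 6 tick(10): ref=30.0000 raw=[45.0000 32.4000]
Wrap final raw readings (mod 60): 45.0000 mod 60 = 45.0000; 32.4000 mod 60 = 32.4000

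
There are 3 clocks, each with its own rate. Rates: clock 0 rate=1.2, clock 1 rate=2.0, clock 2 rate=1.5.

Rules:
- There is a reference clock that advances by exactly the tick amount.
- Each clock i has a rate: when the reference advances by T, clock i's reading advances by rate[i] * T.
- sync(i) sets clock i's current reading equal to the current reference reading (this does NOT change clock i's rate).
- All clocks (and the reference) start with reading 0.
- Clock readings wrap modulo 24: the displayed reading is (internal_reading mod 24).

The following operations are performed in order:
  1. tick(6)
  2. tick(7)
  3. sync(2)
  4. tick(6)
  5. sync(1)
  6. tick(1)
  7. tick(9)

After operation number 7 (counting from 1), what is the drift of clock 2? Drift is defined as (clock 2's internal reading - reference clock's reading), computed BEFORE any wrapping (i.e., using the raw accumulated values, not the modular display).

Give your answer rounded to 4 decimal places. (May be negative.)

After op 1 tick(6): ref=6.0000 raw=[7.2000 12.0000 9.0000]
After op 2 tick(7): ref=13.0000 raw=[15.6000 26.0000 19.5000]
After op 3 sync(2): ref=13.0000 raw=[15.6000 26.0000 13.0000]
After op 4 tick(6): ref=19.0000 raw=[22.8000 38.0000 22.0000]
After op 5 sync(1): ref=19.0000 raw=[22.8000 19.0000 22.0000]
After op 6 tick(1): ref=20.0000 raw=[24.0000 21.0000 23.5000]
After op 7 tick(9): ref=29.0000 raw=[34.8000 39.0000 37.0000]
Drift of clock 2 after op 7: 37.0000 - 29.0000 = 8.0000

Answer: 8.0000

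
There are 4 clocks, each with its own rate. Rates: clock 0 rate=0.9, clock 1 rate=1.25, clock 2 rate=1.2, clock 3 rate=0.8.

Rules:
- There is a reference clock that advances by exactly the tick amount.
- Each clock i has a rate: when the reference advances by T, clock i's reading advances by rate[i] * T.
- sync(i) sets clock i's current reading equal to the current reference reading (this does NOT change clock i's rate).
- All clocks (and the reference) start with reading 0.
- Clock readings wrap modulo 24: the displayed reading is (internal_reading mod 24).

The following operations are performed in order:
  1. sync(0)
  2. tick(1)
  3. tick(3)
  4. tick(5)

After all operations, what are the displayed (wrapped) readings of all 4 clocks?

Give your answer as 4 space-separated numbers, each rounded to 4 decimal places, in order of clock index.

After op 1 sync(0): ref=0.0000 raw=[0.0000 0.0000 0.0000 0.0000]
After op 2 tick(1): ref=1.0000 raw=[0.9000 1.2500 1.2000 0.8000]
After op 3 tick(3): ref=4.0000 raw=[3.6000 5.0000 4.8000 3.2000]
After op 4 tick(5): ref=9.0000 raw=[8.1000 11.2500 10.8000 7.2000]
Wrap final raw readings (mod 24): 8.1000 mod 24 = 8.1000; 11.2500 mod 24 = 11.2500; 10.8000 mod 24 = 10.8000; 7.2000 mod 24 = 7.2000

Answer: 8.1000 11.2500 10.8000 7.2000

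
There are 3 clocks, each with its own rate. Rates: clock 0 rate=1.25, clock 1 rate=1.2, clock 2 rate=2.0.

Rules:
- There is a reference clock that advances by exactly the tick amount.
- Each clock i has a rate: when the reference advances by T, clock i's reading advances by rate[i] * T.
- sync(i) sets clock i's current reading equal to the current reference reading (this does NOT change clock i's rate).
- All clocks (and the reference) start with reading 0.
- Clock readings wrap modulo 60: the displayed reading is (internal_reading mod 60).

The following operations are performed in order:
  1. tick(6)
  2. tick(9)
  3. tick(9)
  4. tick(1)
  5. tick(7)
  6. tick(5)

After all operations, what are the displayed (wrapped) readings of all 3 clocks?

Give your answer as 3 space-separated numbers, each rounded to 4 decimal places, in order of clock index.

After op 1 tick(6): ref=6.0000 raw=[7.5000 7.2000 12.0000]
After op 2 tick(9): ref=15.0000 raw=[18.7500 18.0000 30.0000]
After op 3 tick(9): ref=24.0000 raw=[30.0000 28.8000 48.0000]
After op 4 tick(1): ref=25.0000 raw=[31.2500 30.0000 50.0000]
After op 5 tick(7): ref=32.0000 raw=[40.0000 38.4000 64.0000]
After op 6 tick(5): ref=37.0000 raw=[46.2500 44.4000 74.0000]
Wrap final raw readings (mod 60): 46.2500 mod 60 = 46.2500; 44.4000 mod 60 = 44.4000; 74.0000 mod 60 = 14.0000

Answer: 46.2500 44.4000 14.0000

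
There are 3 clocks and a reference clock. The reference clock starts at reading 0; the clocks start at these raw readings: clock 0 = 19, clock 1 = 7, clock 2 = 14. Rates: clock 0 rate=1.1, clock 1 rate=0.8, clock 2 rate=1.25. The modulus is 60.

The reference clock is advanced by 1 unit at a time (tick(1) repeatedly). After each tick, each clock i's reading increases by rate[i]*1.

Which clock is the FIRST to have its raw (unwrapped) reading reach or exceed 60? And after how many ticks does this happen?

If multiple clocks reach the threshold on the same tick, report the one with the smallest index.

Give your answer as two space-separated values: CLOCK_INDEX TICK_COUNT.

Answer: 2 37

Derivation:
clock 0: start=19, rate=1.1, needs 60-19 = 41; ticks = ceil(41/1.1) = ceil(37.2727) = 38; reading at tick 38 = 19 + 1.1*38 = 60.8000
clock 1: start=7, rate=0.8, needs 60-7 = 53; ticks = ceil(53/0.8) = ceil(66.2500) = 67; reading at tick 67 = 7 + 0.8*67 = 60.6000
clock 2: start=14, rate=1.25, needs 60-14 = 46; ticks = ceil(46/1.25) = ceil(36.8000) = 37; reading at tick 37 = 14 + 1.25*37 = 60.2500
Minimum tick count = 37; winners = [2]; smallest index = 2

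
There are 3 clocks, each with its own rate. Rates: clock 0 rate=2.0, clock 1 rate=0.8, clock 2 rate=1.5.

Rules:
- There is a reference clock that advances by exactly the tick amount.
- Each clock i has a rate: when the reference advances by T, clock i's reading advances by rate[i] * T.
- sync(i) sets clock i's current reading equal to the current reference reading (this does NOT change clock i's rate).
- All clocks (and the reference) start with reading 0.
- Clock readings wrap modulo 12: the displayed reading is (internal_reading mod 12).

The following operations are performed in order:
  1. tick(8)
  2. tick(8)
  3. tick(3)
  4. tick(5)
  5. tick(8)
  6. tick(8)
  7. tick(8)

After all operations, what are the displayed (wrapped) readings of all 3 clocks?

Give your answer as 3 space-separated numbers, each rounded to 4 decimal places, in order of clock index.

Answer: 0.0000 2.4000 0.0000

Derivation:
After op 1 tick(8): ref=8.0000 raw=[16.0000 6.4000 12.0000]
After op 2 tick(8): ref=16.0000 raw=[32.0000 12.8000 24.0000]
After op 3 tick(3): ref=19.0000 raw=[38.0000 15.2000 28.5000]
After op 4 tick(5): ref=24.0000 raw=[48.0000 19.2000 36.0000]
After op 5 tick(8): ref=32.0000 raw=[64.0000 25.6000 48.0000]
After op 6 tick(8): ref=40.0000 raw=[80.0000 32.0000 60.0000]
After op 7 tick(8): ref=48.0000 raw=[96.0000 38.4000 72.0000]
Wrap final raw readings (mod 12): 96.0000 mod 12 = 0.0000; 38.4000 mod 12 = 2.4000; 72.0000 mod 12 = 0.0000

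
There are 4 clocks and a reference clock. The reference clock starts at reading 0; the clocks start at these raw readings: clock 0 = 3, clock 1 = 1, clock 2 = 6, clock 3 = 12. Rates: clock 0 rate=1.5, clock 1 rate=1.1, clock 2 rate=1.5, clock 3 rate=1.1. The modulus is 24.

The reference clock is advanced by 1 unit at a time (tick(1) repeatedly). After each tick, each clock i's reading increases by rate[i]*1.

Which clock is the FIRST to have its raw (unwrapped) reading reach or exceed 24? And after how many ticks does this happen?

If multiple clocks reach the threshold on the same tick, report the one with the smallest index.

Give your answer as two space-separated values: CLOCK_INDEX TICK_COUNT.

clock 0: start=3, rate=1.5, needs 24-3 = 21; ticks = ceil(21/1.5) = ceil(14.0000) = 14; reading at tick 14 = 3 + 1.5*14 = 24.0000
clock 1: start=1, rate=1.1, needs 24-1 = 23; ticks = ceil(23/1.1) = ceil(20.9091) = 21; reading at tick 21 = 1 + 1.1*21 = 24.1000
clock 2: start=6, rate=1.5, needs 24-6 = 18; ticks = ceil(18/1.5) = ceil(12.0000) = 12; reading at tick 12 = 6 + 1.5*12 = 24.0000
clock 3: start=12, rate=1.1, needs 24-12 = 12; ticks = ceil(12/1.1) = ceil(10.9091) = 11; reading at tick 11 = 12 + 1.1*11 = 24.1000
Minimum tick count = 11; winners = [3]; smallest index = 3

Answer: 3 11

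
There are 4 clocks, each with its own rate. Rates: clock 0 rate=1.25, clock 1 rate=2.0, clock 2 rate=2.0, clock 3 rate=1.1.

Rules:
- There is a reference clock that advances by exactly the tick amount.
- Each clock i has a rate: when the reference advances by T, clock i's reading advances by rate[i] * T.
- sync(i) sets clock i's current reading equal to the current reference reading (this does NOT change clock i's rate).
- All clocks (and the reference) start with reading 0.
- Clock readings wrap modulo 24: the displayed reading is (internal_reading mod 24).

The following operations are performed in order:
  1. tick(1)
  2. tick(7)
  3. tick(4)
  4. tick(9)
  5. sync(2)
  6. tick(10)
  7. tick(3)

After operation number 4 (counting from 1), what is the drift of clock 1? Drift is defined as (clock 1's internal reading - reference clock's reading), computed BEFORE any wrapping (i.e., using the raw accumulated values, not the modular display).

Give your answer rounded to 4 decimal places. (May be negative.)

After op 1 tick(1): ref=1.0000 raw=[1.2500 2.0000 2.0000 1.1000]
After op 2 tick(7): ref=8.0000 raw=[10.0000 16.0000 16.0000 8.8000]
After op 3 tick(4): ref=12.0000 raw=[15.0000 24.0000 24.0000 13.2000]
After op 4 tick(9): ref=21.0000 raw=[26.2500 42.0000 42.0000 23.1000]
Drift of clock 1 after op 4: 42.0000 - 21.0000 = 21.0000

Answer: 21.0000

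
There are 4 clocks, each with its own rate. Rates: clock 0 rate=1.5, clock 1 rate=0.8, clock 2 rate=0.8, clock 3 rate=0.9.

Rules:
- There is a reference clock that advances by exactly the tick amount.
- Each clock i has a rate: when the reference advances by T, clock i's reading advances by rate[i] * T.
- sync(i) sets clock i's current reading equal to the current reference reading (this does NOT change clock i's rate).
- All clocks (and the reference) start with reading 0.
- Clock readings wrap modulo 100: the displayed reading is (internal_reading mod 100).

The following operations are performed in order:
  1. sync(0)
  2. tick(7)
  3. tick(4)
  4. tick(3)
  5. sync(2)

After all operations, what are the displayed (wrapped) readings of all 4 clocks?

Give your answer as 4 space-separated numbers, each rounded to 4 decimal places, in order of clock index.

After op 1 sync(0): ref=0.0000 raw=[0.0000 0.0000 0.0000 0.0000]
After op 2 tick(7): ref=7.0000 raw=[10.5000 5.6000 5.6000 6.3000]
After op 3 tick(4): ref=11.0000 raw=[16.5000 8.8000 8.8000 9.9000]
After op 4 tick(3): ref=14.0000 raw=[21.0000 11.2000 11.2000 12.6000]
After op 5 sync(2): ref=14.0000 raw=[21.0000 11.2000 14.0000 12.6000]
Wrap final raw readings (mod 100): 21.0000 mod 100 = 21.0000; 11.2000 mod 100 = 11.2000; 14.0000 mod 100 = 14.0000; 12.6000 mod 100 = 12.6000

Answer: 21.0000 11.2000 14.0000 12.6000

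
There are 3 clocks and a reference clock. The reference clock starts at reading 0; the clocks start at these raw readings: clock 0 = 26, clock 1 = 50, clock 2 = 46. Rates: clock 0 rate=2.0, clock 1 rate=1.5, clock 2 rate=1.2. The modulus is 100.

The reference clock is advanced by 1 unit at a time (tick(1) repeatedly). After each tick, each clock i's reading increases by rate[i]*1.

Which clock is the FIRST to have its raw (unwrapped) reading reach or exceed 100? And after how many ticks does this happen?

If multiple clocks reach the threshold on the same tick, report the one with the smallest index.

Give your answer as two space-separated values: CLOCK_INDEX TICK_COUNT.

clock 0: start=26, rate=2.0, needs 100-26 = 74; ticks = ceil(74/2.0) = ceil(37.0000) = 37; reading at tick 37 = 26 + 2.0*37 = 100.0000
clock 1: start=50, rate=1.5, needs 100-50 = 50; ticks = ceil(50/1.5) = ceil(33.3333) = 34; reading at tick 34 = 50 + 1.5*34 = 101.0000
clock 2: start=46, rate=1.2, needs 100-46 = 54; ticks = ceil(54/1.2) = ceil(45.0000) = 45; reading at tick 45 = 46 + 1.2*45 = 100.0000
Minimum tick count = 34; winners = [1]; smallest index = 1

Answer: 1 34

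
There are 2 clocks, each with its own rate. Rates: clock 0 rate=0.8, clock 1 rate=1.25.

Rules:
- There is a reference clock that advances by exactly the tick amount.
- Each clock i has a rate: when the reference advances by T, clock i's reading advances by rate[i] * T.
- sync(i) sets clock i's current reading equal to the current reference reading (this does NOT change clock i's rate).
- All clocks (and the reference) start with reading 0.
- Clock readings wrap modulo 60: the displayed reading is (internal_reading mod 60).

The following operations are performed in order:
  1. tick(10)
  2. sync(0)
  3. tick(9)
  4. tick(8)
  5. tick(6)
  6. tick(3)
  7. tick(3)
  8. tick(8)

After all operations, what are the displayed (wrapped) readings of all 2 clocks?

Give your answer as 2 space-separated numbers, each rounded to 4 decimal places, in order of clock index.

Answer: 39.6000 58.7500

Derivation:
After op 1 tick(10): ref=10.0000 raw=[8.0000 12.5000]
After op 2 sync(0): ref=10.0000 raw=[10.0000 12.5000]
After op 3 tick(9): ref=19.0000 raw=[17.2000 23.7500]
After op 4 tick(8): ref=27.0000 raw=[23.6000 33.7500]
After op 5 tick(6): ref=33.0000 raw=[28.4000 41.2500]
After op 6 tick(3): ref=36.0000 raw=[30.8000 45.0000]
After op 7 tick(3): ref=39.0000 raw=[33.2000 48.7500]
After op 8 tick(8): ref=47.0000 raw=[39.6000 58.7500]
Wrap final raw readings (mod 60): 39.6000 mod 60 = 39.6000; 58.7500 mod 60 = 58.7500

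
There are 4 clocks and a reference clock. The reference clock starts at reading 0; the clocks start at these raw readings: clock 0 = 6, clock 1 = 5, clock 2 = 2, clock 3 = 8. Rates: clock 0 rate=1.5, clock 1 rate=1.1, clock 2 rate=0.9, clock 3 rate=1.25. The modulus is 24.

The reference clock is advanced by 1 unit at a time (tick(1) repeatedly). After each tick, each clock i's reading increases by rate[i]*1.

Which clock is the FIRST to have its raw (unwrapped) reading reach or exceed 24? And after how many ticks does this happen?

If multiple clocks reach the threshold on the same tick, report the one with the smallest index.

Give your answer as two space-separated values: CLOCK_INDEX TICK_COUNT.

clock 0: start=6, rate=1.5, needs 24-6 = 18; ticks = ceil(18/1.5) = ceil(12.0000) = 12; reading at tick 12 = 6 + 1.5*12 = 24.0000
clock 1: start=5, rate=1.1, needs 24-5 = 19; ticks = ceil(19/1.1) = ceil(17.2727) = 18; reading at tick 18 = 5 + 1.1*18 = 24.8000
clock 2: start=2, rate=0.9, needs 24-2 = 22; ticks = ceil(22/0.9) = ceil(24.4444) = 25; reading at tick 25 = 2 + 0.9*25 = 24.5000
clock 3: start=8, rate=1.25, needs 24-8 = 16; ticks = ceil(16/1.25) = ceil(12.8000) = 13; reading at tick 13 = 8 + 1.25*13 = 24.2500
Minimum tick count = 12; winners = [0]; smallest index = 0

Answer: 0 12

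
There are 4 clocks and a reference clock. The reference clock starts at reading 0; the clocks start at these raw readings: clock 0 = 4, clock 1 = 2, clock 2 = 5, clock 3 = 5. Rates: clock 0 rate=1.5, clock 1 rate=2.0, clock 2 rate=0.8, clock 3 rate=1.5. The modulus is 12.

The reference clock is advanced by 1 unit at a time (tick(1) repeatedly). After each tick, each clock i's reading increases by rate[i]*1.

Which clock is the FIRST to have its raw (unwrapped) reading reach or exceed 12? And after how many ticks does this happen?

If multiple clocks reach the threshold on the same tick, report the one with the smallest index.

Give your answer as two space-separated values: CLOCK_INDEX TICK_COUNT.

Answer: 1 5

Derivation:
clock 0: start=4, rate=1.5, needs 12-4 = 8; ticks = ceil(8/1.5) = ceil(5.3333) = 6; reading at tick 6 = 4 + 1.5*6 = 13.0000
clock 1: start=2, rate=2.0, needs 12-2 = 10; ticks = ceil(10/2.0) = ceil(5.0000) = 5; reading at tick 5 = 2 + 2.0*5 = 12.0000
clock 2: start=5, rate=0.8, needs 12-5 = 7; ticks = ceil(7/0.8) = ceil(8.7500) = 9; reading at tick 9 = 5 + 0.8*9 = 12.2000
clock 3: start=5, rate=1.5, needs 12-5 = 7; ticks = ceil(7/1.5) = ceil(4.6667) = 5; reading at tick 5 = 5 + 1.5*5 = 12.5000
Minimum tick count = 5; winners = [1, 3]; smallest index = 1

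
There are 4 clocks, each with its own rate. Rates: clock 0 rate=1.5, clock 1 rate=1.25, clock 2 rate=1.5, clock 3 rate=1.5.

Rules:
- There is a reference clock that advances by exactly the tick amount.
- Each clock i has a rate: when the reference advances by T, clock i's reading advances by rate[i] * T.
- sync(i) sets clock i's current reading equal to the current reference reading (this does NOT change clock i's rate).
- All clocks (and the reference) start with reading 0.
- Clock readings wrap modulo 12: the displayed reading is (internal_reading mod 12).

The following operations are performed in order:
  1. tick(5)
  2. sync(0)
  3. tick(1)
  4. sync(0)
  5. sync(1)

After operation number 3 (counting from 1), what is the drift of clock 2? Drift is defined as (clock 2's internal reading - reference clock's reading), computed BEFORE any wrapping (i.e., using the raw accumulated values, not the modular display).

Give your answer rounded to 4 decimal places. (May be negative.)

Answer: 3.0000

Derivation:
After op 1 tick(5): ref=5.0000 raw=[7.5000 6.2500 7.5000 7.5000]
After op 2 sync(0): ref=5.0000 raw=[5.0000 6.2500 7.5000 7.5000]
After op 3 tick(1): ref=6.0000 raw=[6.5000 7.5000 9.0000 9.0000]
Drift of clock 2 after op 3: 9.0000 - 6.0000 = 3.0000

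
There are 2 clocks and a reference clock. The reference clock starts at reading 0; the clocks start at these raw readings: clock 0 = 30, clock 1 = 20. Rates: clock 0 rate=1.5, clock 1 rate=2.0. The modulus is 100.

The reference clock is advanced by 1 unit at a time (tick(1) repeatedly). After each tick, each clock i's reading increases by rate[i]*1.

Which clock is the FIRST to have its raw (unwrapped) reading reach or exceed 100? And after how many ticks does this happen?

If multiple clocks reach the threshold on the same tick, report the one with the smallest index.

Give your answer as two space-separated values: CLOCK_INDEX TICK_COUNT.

Answer: 1 40

Derivation:
clock 0: start=30, rate=1.5, needs 100-30 = 70; ticks = ceil(70/1.5) = ceil(46.6667) = 47; reading at tick 47 = 30 + 1.5*47 = 100.5000
clock 1: start=20, rate=2.0, needs 100-20 = 80; ticks = ceil(80/2.0) = ceil(40.0000) = 40; reading at tick 40 = 20 + 2.0*40 = 100.0000
Minimum tick count = 40; winners = [1]; smallest index = 1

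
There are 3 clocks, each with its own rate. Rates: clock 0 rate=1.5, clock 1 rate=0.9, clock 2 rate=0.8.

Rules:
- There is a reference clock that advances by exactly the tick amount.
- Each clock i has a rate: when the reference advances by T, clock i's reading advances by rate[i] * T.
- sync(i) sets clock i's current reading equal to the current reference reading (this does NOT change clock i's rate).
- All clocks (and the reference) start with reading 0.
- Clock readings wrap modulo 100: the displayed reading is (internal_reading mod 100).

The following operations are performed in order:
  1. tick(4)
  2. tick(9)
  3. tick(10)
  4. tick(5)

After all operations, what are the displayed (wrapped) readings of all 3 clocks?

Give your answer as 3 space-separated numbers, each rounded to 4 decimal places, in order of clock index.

After op 1 tick(4): ref=4.0000 raw=[6.0000 3.6000 3.2000]
After op 2 tick(9): ref=13.0000 raw=[19.5000 11.7000 10.4000]
After op 3 tick(10): ref=23.0000 raw=[34.5000 20.7000 18.4000]
After op 4 tick(5): ref=28.0000 raw=[42.0000 25.2000 22.4000]
Wrap final raw readings (mod 100): 42.0000 mod 100 = 42.0000; 25.2000 mod 100 = 25.2000; 22.4000 mod 100 = 22.4000

Answer: 42.0000 25.2000 22.4000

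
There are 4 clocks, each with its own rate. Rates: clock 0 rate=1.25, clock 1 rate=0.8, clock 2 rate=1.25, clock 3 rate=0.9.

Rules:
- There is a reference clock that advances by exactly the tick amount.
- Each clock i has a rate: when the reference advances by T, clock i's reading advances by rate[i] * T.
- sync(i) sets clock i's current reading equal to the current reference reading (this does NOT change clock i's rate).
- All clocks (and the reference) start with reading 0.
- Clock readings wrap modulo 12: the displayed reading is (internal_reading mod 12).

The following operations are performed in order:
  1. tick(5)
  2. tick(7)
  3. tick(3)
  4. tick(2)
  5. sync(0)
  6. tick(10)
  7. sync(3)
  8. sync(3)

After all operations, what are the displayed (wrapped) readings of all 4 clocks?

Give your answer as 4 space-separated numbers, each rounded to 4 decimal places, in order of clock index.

After op 1 tick(5): ref=5.0000 raw=[6.2500 4.0000 6.2500 4.5000]
After op 2 tick(7): ref=12.0000 raw=[15.0000 9.6000 15.0000 10.8000]
After op 3 tick(3): ref=15.0000 raw=[18.7500 12.0000 18.7500 13.5000]
After op 4 tick(2): ref=17.0000 raw=[21.2500 13.6000 21.2500 15.3000]
After op 5 sync(0): ref=17.0000 raw=[17.0000 13.6000 21.2500 15.3000]
After op 6 tick(10): ref=27.0000 raw=[29.5000 21.6000 33.7500 24.3000]
After op 7 sync(3): ref=27.0000 raw=[29.5000 21.6000 33.7500 27.0000]
After op 8 sync(3): ref=27.0000 raw=[29.5000 21.6000 33.7500 27.0000]
Wrap final raw readings (mod 12): 29.5000 mod 12 = 5.5000; 21.6000 mod 12 = 9.6000; 33.7500 mod 12 = 9.7500; 27.0000 mod 12 = 3.0000

Answer: 5.5000 9.6000 9.7500 3.0000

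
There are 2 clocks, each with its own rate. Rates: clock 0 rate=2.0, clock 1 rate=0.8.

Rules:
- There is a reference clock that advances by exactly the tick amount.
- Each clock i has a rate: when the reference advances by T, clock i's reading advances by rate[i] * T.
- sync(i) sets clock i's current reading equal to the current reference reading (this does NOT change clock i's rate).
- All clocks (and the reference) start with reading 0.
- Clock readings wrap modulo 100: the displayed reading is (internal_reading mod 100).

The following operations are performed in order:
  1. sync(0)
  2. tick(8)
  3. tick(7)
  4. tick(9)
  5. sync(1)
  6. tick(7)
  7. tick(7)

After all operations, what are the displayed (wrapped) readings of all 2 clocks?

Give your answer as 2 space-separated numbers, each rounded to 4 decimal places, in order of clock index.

Answer: 76.0000 35.2000

Derivation:
After op 1 sync(0): ref=0.0000 raw=[0.0000 0.0000]
After op 2 tick(8): ref=8.0000 raw=[16.0000 6.4000]
After op 3 tick(7): ref=15.0000 raw=[30.0000 12.0000]
After op 4 tick(9): ref=24.0000 raw=[48.0000 19.2000]
After op 5 sync(1): ref=24.0000 raw=[48.0000 24.0000]
After op 6 tick(7): ref=31.0000 raw=[62.0000 29.6000]
After op 7 tick(7): ref=38.0000 raw=[76.0000 35.2000]
Wrap final raw readings (mod 100): 76.0000 mod 100 = 76.0000; 35.2000 mod 100 = 35.2000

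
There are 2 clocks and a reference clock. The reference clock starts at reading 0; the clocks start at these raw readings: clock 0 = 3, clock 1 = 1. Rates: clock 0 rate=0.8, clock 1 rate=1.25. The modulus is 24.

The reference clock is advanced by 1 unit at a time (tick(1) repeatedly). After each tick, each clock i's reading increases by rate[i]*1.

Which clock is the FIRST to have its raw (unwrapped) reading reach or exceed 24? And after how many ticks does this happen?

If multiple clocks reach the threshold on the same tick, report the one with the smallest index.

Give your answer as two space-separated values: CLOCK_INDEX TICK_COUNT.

Answer: 1 19

Derivation:
clock 0: start=3, rate=0.8, needs 24-3 = 21; ticks = ceil(21/0.8) = ceil(26.2500) = 27; reading at tick 27 = 3 + 0.8*27 = 24.6000
clock 1: start=1, rate=1.25, needs 24-1 = 23; ticks = ceil(23/1.25) = ceil(18.4000) = 19; reading at tick 19 = 1 + 1.25*19 = 24.7500
Minimum tick count = 19; winners = [1]; smallest index = 1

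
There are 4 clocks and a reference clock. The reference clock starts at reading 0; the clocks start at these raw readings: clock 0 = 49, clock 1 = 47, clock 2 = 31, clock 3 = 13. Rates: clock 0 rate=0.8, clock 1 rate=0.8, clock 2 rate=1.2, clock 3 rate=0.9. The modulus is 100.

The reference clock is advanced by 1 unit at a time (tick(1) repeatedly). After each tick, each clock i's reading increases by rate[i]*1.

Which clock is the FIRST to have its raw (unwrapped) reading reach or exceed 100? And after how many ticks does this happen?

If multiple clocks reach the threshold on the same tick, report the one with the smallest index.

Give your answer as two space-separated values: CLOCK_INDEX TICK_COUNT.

Answer: 2 58

Derivation:
clock 0: start=49, rate=0.8, needs 100-49 = 51; ticks = ceil(51/0.8) = ceil(63.7500) = 64; reading at tick 64 = 49 + 0.8*64 = 100.2000
clock 1: start=47, rate=0.8, needs 100-47 = 53; ticks = ceil(53/0.8) = ceil(66.2500) = 67; reading at tick 67 = 47 + 0.8*67 = 100.6000
clock 2: start=31, rate=1.2, needs 100-31 = 69; ticks = ceil(69/1.2) = ceil(57.5000) = 58; reading at tick 58 = 31 + 1.2*58 = 100.6000
clock 3: start=13, rate=0.9, needs 100-13 = 87; ticks = ceil(87/0.9) = ceil(96.6667) = 97; reading at tick 97 = 13 + 0.9*97 = 100.3000
Minimum tick count = 58; winners = [2]; smallest index = 2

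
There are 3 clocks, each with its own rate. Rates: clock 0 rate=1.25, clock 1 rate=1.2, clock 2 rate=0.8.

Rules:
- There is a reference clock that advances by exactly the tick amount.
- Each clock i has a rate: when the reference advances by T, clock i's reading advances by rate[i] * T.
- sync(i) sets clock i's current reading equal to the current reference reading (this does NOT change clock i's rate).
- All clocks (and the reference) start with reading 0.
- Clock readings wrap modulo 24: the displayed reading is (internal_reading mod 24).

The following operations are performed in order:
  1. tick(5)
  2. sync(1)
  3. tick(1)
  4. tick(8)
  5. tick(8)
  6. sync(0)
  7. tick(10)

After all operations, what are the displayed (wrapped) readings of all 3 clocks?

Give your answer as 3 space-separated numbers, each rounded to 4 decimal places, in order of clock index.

After op 1 tick(5): ref=5.0000 raw=[6.2500 6.0000 4.0000]
After op 2 sync(1): ref=5.0000 raw=[6.2500 5.0000 4.0000]
After op 3 tick(1): ref=6.0000 raw=[7.5000 6.2000 4.8000]
After op 4 tick(8): ref=14.0000 raw=[17.5000 15.8000 11.2000]
After op 5 tick(8): ref=22.0000 raw=[27.5000 25.4000 17.6000]
After op 6 sync(0): ref=22.0000 raw=[22.0000 25.4000 17.6000]
After op 7 tick(10): ref=32.0000 raw=[34.5000 37.4000 25.6000]
Wrap final raw readings (mod 24): 34.5000 mod 24 = 10.5000; 37.4000 mod 24 = 13.4000; 25.6000 mod 24 = 1.6000

Answer: 10.5000 13.4000 1.6000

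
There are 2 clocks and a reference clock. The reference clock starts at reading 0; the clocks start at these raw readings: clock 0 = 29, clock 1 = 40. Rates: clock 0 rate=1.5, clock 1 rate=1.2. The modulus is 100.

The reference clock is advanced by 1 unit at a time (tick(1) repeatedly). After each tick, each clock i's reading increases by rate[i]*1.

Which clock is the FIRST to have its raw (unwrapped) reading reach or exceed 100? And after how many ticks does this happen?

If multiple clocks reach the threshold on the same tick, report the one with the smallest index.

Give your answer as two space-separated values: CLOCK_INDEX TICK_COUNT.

clock 0: start=29, rate=1.5, needs 100-29 = 71; ticks = ceil(71/1.5) = ceil(47.3333) = 48; reading at tick 48 = 29 + 1.5*48 = 101.0000
clock 1: start=40, rate=1.2, needs 100-40 = 60; ticks = ceil(60/1.2) = ceil(50.0000) = 50; reading at tick 50 = 40 + 1.2*50 = 100.0000
Minimum tick count = 48; winners = [0]; smallest index = 0

Answer: 0 48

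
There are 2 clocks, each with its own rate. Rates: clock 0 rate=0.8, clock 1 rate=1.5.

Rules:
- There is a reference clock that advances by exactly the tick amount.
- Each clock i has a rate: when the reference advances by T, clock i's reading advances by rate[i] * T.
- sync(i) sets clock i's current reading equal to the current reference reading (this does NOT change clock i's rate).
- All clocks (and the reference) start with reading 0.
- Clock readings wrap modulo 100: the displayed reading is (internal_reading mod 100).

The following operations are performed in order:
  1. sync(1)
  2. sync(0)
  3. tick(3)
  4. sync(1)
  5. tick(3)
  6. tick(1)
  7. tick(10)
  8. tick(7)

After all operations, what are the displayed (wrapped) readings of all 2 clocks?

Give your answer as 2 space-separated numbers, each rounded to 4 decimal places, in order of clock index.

Answer: 19.2000 34.5000

Derivation:
After op 1 sync(1): ref=0.0000 raw=[0.0000 0.0000]
After op 2 sync(0): ref=0.0000 raw=[0.0000 0.0000]
After op 3 tick(3): ref=3.0000 raw=[2.4000 4.5000]
After op 4 sync(1): ref=3.0000 raw=[2.4000 3.0000]
After op 5 tick(3): ref=6.0000 raw=[4.8000 7.5000]
After op 6 tick(1): ref=7.0000 raw=[5.6000 9.0000]
After op 7 tick(10): ref=17.0000 raw=[13.6000 24.0000]
After op 8 tick(7): ref=24.0000 raw=[19.2000 34.5000]
Wrap final raw readings (mod 100): 19.2000 mod 100 = 19.2000; 34.5000 mod 100 = 34.5000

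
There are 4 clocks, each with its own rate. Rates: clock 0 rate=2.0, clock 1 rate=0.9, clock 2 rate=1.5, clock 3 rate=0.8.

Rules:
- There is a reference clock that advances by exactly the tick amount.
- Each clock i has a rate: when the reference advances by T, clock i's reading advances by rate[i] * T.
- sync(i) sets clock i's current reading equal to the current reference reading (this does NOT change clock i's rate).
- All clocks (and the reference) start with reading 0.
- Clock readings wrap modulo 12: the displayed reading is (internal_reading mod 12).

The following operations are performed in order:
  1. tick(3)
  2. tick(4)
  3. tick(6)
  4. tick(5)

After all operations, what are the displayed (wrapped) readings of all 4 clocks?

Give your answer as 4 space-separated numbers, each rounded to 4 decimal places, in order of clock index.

Answer: 0.0000 4.2000 3.0000 2.4000

Derivation:
After op 1 tick(3): ref=3.0000 raw=[6.0000 2.7000 4.5000 2.4000]
After op 2 tick(4): ref=7.0000 raw=[14.0000 6.3000 10.5000 5.6000]
After op 3 tick(6): ref=13.0000 raw=[26.0000 11.7000 19.5000 10.4000]
After op 4 tick(5): ref=18.0000 raw=[36.0000 16.2000 27.0000 14.4000]
Wrap final raw readings (mod 12): 36.0000 mod 12 = 0.0000; 16.2000 mod 12 = 4.2000; 27.0000 mod 12 = 3.0000; 14.4000 mod 12 = 2.4000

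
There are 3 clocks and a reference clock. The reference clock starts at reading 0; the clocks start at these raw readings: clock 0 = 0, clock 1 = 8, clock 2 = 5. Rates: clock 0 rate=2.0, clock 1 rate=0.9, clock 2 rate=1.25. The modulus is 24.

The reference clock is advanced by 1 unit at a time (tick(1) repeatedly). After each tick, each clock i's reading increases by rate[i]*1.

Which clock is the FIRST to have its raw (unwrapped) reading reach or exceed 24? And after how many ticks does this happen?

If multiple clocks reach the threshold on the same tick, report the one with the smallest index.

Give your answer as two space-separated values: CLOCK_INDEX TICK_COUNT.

Answer: 0 12

Derivation:
clock 0: start=0, rate=2.0, needs 24-0 = 24; ticks = ceil(24/2.0) = ceil(12.0000) = 12; reading at tick 12 = 0 + 2.0*12 = 24.0000
clock 1: start=8, rate=0.9, needs 24-8 = 16; ticks = ceil(16/0.9) = ceil(17.7778) = 18; reading at tick 18 = 8 + 0.9*18 = 24.2000
clock 2: start=5, rate=1.25, needs 24-5 = 19; ticks = ceil(19/1.25) = ceil(15.2000) = 16; reading at tick 16 = 5 + 1.25*16 = 25.0000
Minimum tick count = 12; winners = [0]; smallest index = 0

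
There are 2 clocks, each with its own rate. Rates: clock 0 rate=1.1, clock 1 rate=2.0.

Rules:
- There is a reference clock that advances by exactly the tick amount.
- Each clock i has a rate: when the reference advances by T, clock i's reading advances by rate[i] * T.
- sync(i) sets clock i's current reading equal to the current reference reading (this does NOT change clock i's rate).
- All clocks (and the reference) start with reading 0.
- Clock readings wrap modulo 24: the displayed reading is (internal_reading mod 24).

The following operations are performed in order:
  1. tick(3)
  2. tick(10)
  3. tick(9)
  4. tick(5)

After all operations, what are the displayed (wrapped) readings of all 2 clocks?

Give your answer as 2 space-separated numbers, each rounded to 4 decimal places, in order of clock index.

Answer: 5.7000 6.0000

Derivation:
After op 1 tick(3): ref=3.0000 raw=[3.3000 6.0000]
After op 2 tick(10): ref=13.0000 raw=[14.3000 26.0000]
After op 3 tick(9): ref=22.0000 raw=[24.2000 44.0000]
After op 4 tick(5): ref=27.0000 raw=[29.7000 54.0000]
Wrap final raw readings (mod 24): 29.7000 mod 24 = 5.7000; 54.0000 mod 24 = 6.0000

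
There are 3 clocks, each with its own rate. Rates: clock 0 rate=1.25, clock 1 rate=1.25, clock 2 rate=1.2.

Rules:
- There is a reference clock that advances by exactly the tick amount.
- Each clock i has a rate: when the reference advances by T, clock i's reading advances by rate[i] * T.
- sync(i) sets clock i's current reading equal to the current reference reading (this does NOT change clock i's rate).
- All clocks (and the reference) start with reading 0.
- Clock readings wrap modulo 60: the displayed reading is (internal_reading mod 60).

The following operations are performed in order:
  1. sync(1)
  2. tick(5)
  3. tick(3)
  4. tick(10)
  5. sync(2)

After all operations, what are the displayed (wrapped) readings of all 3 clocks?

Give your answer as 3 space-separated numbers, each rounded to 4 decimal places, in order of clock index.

Answer: 22.5000 22.5000 18.0000

Derivation:
After op 1 sync(1): ref=0.0000 raw=[0.0000 0.0000 0.0000]
After op 2 tick(5): ref=5.0000 raw=[6.2500 6.2500 6.0000]
After op 3 tick(3): ref=8.0000 raw=[10.0000 10.0000 9.6000]
After op 4 tick(10): ref=18.0000 raw=[22.5000 22.5000 21.6000]
After op 5 sync(2): ref=18.0000 raw=[22.5000 22.5000 18.0000]
Wrap final raw readings (mod 60): 22.5000 mod 60 = 22.5000; 22.5000 mod 60 = 22.5000; 18.0000 mod 60 = 18.0000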